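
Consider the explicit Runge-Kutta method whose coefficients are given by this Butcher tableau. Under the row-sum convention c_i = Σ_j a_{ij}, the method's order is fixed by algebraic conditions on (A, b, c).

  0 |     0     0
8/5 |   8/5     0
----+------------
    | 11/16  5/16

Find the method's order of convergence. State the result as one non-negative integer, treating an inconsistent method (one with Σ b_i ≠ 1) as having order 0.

b = (11/16, 5/16)
c = (0, 8/5)
Σ b_i: 11/16·1 + 5/16·1 = 1 ✓
b·c: 5/16·8/5 = 1/2 ✓; 2 stages ⇒ order 2.

2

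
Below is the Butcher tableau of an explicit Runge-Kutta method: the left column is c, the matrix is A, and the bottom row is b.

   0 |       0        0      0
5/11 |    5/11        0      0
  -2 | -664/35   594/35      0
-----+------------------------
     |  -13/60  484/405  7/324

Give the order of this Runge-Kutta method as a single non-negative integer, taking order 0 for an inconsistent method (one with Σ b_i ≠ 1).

b = (-13/60, 484/405, 7/324)
c = (0, 5/11, -2)
Ac = (0, 0, 54/7)
Σ b_i: (-13/60)·1 + 484/405·1 + 7/324·1 = 1 ✓
b·c: 484/405·5/11 + 7/324·(-2) = 1/2 ✓
b·c²: 484/405·25/121 + 7/324·4 = 1/3 ✓
b·Ac: 7/324·54/7 = 1/6 ✓; 3 stages ⇒ order 3.

3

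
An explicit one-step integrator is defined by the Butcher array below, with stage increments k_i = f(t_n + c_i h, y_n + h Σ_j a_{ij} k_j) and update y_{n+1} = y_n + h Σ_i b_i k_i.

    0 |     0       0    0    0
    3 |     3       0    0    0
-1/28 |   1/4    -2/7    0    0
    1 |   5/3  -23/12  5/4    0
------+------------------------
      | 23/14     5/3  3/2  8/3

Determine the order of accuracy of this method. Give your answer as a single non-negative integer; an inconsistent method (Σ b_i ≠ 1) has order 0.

b = (23/14, 5/3, 3/2, 8/3)
c = (0, 3, -1/28, 1)
Ac = (0, 0, -6/7, -649/112)
Σ b_i: 23/14·1 + 5/3·1 + 3/2·1 + 8/3·1 = 157/21 ≠ 1 ⇒ order 0.

0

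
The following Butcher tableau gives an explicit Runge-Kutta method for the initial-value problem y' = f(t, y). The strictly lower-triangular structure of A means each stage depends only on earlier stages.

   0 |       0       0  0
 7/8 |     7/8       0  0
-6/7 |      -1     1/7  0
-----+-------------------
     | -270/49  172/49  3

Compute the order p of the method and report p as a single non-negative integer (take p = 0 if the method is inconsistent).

b = (-270/49, 172/49, 3)
c = (0, 7/8, -6/7)
Ac = (0, 0, 1/8)
Σ b_i: (-270/49)·1 + 172/49·1 + 3·1 = 1 ✓
b·c: 172/49·7/8 + 3·(-6/7) = 1/2 ✓
b·c²: 172/49·49/64 + 3·36/49 = 3835/784 ≠ 1/3 ⇒ order 2.
b·Ac: 3·1/8 = 3/8 ≠ 1/6

2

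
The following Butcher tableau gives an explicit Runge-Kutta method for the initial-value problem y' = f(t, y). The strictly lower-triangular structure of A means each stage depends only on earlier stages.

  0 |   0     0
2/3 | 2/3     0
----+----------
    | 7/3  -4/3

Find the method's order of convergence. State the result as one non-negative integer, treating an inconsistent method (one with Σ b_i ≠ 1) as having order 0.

1

b = (7/3, -4/3)
c = (0, 2/3)
Σ b_i: 7/3·1 + (-4/3)·1 = 1 ✓
b·c: (-4/3)·2/3 = -8/9 ≠ 1/2 ⇒ order 1.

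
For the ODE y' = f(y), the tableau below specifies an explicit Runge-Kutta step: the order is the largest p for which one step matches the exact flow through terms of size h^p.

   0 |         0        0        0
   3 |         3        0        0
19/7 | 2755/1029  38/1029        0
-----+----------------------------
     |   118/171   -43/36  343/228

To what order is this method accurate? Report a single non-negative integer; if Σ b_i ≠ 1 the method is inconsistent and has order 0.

b = (118/171, -43/36, 343/228)
c = (0, 3, 19/7)
Ac = (0, 0, 38/343)
Σ b_i: 118/171·1 + (-43/36)·1 + 343/228·1 = 1 ✓
b·c: (-43/36)·3 + 343/228·19/7 = 1/2 ✓
b·c²: (-43/36)·9 + 343/228·361/49 = 1/3 ✓
b·Ac: 343/228·38/343 = 1/6 ✓; 3 stages ⇒ order 3.

3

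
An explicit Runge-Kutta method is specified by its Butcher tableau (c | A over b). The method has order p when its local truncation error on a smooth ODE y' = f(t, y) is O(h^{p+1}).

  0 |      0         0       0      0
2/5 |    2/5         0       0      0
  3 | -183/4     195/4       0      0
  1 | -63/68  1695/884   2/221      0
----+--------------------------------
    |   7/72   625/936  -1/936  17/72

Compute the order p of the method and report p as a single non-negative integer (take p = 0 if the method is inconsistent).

4

b = (7/72, 625/936, -1/936, 17/72)
c = (0, 2/5, 3, 1)
Ac = (0, 0, 39/2, 27/34)
Σ b_i: 7/72·1 + 625/936·1 + (-1/936)·1 + 17/72·1 = 1 ✓
b·c: 625/936·2/5 + (-1/936)·3 + 17/72·1 = 1/2 ✓
b·c²: 625/936·4/25 + (-1/936)·9 + 17/72·1 = 1/3 ✓
b·Ac: (-1/936)·39/2 + 17/72·27/34 = 1/6 ✓
b·c³: 625/936·8/125 + (-1/936)·27 + 17/72·1 = 1/4 ✓
b·(c∘Ac): (-1/936)·117/2 + 17/72·27/34 = 1/8 ✓
b·Ac²: (-1/936)·39/5 + 17/72·33/85 = 1/12 ✓
b·A²c: 17/72·3/17 = 1/24 ✓; 4 stages ⇒ order 4.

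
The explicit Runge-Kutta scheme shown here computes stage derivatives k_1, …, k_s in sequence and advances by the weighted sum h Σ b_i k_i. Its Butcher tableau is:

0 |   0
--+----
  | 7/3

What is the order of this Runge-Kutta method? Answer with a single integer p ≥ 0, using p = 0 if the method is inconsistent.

b = (7/3)
c = (0)
Σ b_i: 7/3·1 = 7/3 ≠ 1 ⇒ order 0.

0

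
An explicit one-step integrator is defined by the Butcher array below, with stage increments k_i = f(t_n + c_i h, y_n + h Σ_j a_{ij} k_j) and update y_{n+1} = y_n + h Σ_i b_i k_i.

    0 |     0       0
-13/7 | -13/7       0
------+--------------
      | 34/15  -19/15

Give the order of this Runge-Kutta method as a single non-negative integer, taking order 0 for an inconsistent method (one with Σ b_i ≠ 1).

1

b = (34/15, -19/15)
c = (0, -13/7)
Σ b_i: 34/15·1 + (-19/15)·1 = 1 ✓
b·c: (-19/15)·(-13/7) = 247/105 ≠ 1/2 ⇒ order 1.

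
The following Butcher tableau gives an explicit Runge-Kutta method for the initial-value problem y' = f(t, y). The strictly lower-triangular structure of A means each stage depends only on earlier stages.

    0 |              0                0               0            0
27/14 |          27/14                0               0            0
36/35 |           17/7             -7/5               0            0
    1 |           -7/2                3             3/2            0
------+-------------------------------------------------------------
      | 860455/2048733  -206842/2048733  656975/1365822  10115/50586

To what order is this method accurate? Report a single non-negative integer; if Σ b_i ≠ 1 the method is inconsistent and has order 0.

3

b = (860455/2048733, -206842/2048733, 656975/1365822, 10115/50586)
c = (0, 27/14, 36/35, 1)
Ac = (0, 0, -27/10, 513/70)
Σ b_i: 860455/2048733·1 + (-206842/2048733)·1 + 656975/1365822·1 + 10115/50586·1 = 1 ✓
b·c: (-206842/2048733)·27/14 + 656975/1365822·36/35 + 10115/50586·1 = 1/2 ✓
b·c²: (-206842/2048733)·729/196 + 656975/1365822·1296/1225 + 10115/50586·1 = 1/3 ✓
b·Ac: 656975/1365822·(-27/10) + 10115/50586·513/70 = 1/6 ✓
b·c³: (-206842/2048733)·19683/2744 + 656975/1365822·46656/42875 + 10115/50586·1 = -20263/24787140 ≠ 1/4 ⇒ order 3.
b·(c∘Ac): 656975/1365822·(-486/175) + 10115/50586·513/70 = 30585/236068 ≠ 1/8
b·Ac²: 656975/1365822·(-729/140) + 10115/50586·62451/4900 = 51669/1180340 ≠ 1/12
b·A²c: 10115/50586·(-81/20) = -54621/67448 ≠ 1/24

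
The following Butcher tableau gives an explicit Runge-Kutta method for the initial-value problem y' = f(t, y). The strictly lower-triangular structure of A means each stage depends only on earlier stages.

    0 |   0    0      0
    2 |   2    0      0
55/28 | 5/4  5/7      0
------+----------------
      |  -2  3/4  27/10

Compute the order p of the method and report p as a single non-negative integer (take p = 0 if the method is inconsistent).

b = (-2, 3/4, 27/10)
c = (0, 2, 55/28)
Ac = (0, 0, 10/7)
Σ b_i: (-2)·1 + 3/4·1 + 27/10·1 = 29/20 ≠ 1 ⇒ order 0.

0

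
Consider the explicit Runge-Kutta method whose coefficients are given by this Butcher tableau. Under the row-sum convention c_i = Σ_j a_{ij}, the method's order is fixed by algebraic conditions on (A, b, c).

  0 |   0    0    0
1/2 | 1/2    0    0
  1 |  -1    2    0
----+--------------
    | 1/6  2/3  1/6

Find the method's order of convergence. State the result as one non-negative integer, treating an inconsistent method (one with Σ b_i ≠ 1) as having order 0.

b = (1/6, 2/3, 1/6)
c = (0, 1/2, 1)
Ac = (0, 0, 1)
Σ b_i: 1/6·1 + 2/3·1 + 1/6·1 = 1 ✓
b·c: 2/3·1/2 + 1/6·1 = 1/2 ✓
b·c²: 2/3·1/4 + 1/6·1 = 1/3 ✓
b·Ac: 1/6·1 = 1/6 ✓; 3 stages ⇒ order 3.

3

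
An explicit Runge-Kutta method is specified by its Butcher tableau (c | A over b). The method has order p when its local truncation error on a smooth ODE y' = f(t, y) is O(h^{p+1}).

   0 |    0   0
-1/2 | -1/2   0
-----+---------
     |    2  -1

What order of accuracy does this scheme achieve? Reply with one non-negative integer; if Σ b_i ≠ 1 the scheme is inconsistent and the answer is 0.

2

b = (2, -1)
c = (0, -1/2)
Σ b_i: 2·1 + (-1)·1 = 1 ✓
b·c: (-1)·(-1/2) = 1/2 ✓; 2 stages ⇒ order 2.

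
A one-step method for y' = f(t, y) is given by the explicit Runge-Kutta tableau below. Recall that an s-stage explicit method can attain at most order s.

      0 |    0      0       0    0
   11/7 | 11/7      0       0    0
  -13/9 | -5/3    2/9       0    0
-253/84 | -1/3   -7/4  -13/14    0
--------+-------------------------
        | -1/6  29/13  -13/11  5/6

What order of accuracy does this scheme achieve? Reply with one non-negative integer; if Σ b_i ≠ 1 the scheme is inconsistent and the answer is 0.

0

b = (-1/6, 29/13, -13/11, 5/6)
c = (0, 11/7, -13/9, -253/84)
Ac = (0, 0, 22/63, -355/252)
Σ b_i: (-1/6)·1 + 29/13·1 + (-13/11)·1 + 5/6·1 = 736/429 ≠ 1 ⇒ order 0.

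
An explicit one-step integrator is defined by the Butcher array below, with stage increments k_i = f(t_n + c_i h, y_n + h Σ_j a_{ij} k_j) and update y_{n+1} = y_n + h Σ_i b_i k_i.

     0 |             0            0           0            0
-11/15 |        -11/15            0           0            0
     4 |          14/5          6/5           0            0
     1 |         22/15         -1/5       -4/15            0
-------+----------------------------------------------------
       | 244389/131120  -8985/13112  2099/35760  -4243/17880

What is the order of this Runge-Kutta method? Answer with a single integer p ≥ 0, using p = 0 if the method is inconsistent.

b = (244389/131120, -8985/13112, 2099/35760, -4243/17880)
c = (0, -11/15, 4, 1)
Ac = (0, 0, -22/25, -23/25)
Σ b_i: 244389/131120·1 + (-8985/13112)·1 + 2099/35760·1 + (-4243/17880)·1 = 1 ✓
b·c: (-8985/13112)·(-11/15) + 2099/35760·4 + (-4243/17880)·1 = 1/2 ✓
b·c²: (-8985/13112)·121/225 + 2099/35760·16 + (-4243/17880)·1 = 1/3 ✓
b·Ac: 2099/35760·(-22/25) + (-4243/17880)·(-23/25) = 1/6 ✓
b·c³: (-8985/13112)·(-1331/3375) + 2099/35760·64 + (-4243/17880)·1 = 508177/134100 ≠ 1/4 ⇒ order 3.
b·(c∘Ac): 2099/35760·(-88/25) + (-4243/17880)·(-23/25) = 5233/447000 ≠ 1/8
b·Ac²: 2099/35760·242/375 + (-4243/17880)·(-4921/1125) = 1082087/1005750 ≠ 1/12
b·A²c: (-4243/17880)·88/375 = -46673/838125 ≠ 1/24

3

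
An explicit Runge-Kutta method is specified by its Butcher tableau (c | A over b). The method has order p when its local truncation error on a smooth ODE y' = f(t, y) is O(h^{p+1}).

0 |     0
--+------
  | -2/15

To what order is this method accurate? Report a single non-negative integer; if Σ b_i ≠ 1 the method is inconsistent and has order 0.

b = (-2/15)
c = (0)
Σ b_i: (-2/15)·1 = -2/15 ≠ 1 ⇒ order 0.

0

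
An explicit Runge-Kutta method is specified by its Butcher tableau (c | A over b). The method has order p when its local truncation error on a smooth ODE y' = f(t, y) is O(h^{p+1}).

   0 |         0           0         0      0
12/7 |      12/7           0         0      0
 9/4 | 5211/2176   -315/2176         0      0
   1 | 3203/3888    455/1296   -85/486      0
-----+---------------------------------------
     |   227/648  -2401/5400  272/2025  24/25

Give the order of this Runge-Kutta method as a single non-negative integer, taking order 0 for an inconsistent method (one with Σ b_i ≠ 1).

b = (227/648, -2401/5400, 272/2025, 24/25)
c = (0, 12/7, 9/4, 1)
Ac = (0, 0, -135/544, 5/24)
Σ b_i: 227/648·1 + (-2401/5400)·1 + 272/2025·1 + 24/25·1 = 1 ✓
b·c: (-2401/5400)·12/7 + 272/2025·9/4 + 24/25·1 = 1/2 ✓
b·c²: (-2401/5400)·144/49 + 272/2025·81/16 + 24/25·1 = 1/3 ✓
b·Ac: 272/2025·(-135/544) + 24/25·5/24 = 1/6 ✓
b·c³: (-2401/5400)·1728/343 + 272/2025·729/64 + 24/25·1 = 1/4 ✓
b·(c∘Ac): 272/2025·(-1215/2176) + 24/25·5/24 = 1/8 ✓
b·Ac²: 272/2025·(-405/952) + 24/25·295/2016 = 1/12 ✓
b·A²c: 24/25·25/576 = 1/24 ✓; 4 stages ⇒ order 4.

4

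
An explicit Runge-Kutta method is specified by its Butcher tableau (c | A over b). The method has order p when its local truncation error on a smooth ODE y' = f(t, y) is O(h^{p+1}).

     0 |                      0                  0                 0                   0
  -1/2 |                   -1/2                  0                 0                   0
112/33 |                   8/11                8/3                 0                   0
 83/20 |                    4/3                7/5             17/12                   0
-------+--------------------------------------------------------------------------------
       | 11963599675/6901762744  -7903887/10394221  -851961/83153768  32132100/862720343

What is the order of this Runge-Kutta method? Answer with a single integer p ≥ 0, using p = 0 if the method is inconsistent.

3

b = (11963599675/6901762744, -7903887/10394221, -851961/83153768, 32132100/862720343)
c = (0, -1/2, 112/33, 83/20)
Ac = (0, 0, -4/3, 4067/990)
Σ b_i: 11963599675/6901762744·1 + (-7903887/10394221)·1 + (-851961/83153768)·1 + 32132100/862720343·1 = 1 ✓
b·c: (-7903887/10394221)·(-1/2) + (-851961/83153768)·112/33 + 32132100/862720343·83/20 = 1/2 ✓
b·c²: (-7903887/10394221)·1/4 + (-851961/83153768)·12544/1089 + 32132100/862720343·6889/400 = 1/3 ✓
b·Ac: (-851961/83153768)·(-4/3) + 32132100/862720343·4067/990 = 1/6 ✓
b·c³: (-7903887/10394221)·(-1/8) + (-851961/83153768)·1404928/35937 + 32132100/862720343·571787/8000 = 193995644501/82322230320 ≠ 1/4 ⇒ order 3.
b·(c∘Ac): (-851961/83153768)·(-448/99) + 32132100/862720343·337561/19800 = 14163961/20788442 ≠ 1/8
b·Ac²: (-851961/83153768)·2/3 + 32132100/862720343·1089109/65340 = 209759565481/341637255828 ≠ 1/12
b·A²c: 32132100/862720343·(-17/9) = -182081900/2588161029 ≠ 1/24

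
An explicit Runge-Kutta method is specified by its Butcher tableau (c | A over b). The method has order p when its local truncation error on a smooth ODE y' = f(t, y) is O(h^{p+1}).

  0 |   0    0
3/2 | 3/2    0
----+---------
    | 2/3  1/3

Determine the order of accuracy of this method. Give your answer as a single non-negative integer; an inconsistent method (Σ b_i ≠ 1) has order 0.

2

b = (2/3, 1/3)
c = (0, 3/2)
Σ b_i: 2/3·1 + 1/3·1 = 1 ✓
b·c: 1/3·3/2 = 1/2 ✓; 2 stages ⇒ order 2.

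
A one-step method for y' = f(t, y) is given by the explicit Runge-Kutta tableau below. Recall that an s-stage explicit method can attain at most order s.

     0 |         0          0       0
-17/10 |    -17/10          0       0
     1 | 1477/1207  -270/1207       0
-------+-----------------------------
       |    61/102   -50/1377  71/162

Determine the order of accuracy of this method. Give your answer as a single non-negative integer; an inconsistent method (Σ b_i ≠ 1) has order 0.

b = (61/102, -50/1377, 71/162)
c = (0, -17/10, 1)
Ac = (0, 0, 27/71)
Σ b_i: 61/102·1 + (-50/1377)·1 + 71/162·1 = 1 ✓
b·c: (-50/1377)·(-17/10) + 71/162·1 = 1/2 ✓
b·c²: (-50/1377)·289/100 + 71/162·1 = 1/3 ✓
b·Ac: 71/162·27/71 = 1/6 ✓; 3 stages ⇒ order 3.

3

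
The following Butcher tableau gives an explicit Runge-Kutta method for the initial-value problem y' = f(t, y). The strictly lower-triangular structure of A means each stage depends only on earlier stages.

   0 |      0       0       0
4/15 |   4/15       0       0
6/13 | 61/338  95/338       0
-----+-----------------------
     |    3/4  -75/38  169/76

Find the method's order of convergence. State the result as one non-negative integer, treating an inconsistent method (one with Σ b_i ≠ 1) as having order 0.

b = (3/4, -75/38, 169/76)
c = (0, 4/15, 6/13)
Ac = (0, 0, 38/507)
Σ b_i: 3/4·1 + (-75/38)·1 + 169/76·1 = 1 ✓
b·c: (-75/38)·4/15 + 169/76·6/13 = 1/2 ✓
b·c²: (-75/38)·16/225 + 169/76·36/169 = 1/3 ✓
b·Ac: 169/76·38/507 = 1/6 ✓; 3 stages ⇒ order 3.

3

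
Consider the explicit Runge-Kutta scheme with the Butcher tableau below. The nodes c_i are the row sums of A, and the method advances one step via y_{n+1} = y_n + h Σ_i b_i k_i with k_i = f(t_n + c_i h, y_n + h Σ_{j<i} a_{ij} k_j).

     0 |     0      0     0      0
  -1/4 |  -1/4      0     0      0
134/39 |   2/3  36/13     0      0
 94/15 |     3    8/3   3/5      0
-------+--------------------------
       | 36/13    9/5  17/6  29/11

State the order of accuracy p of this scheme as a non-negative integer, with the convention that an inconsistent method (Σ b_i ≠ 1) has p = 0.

b = (36/13, 9/5, 17/6, 29/11)
c = (0, -1/4, 134/39, 94/15)
Ac = (0, 0, -9/13, 272/195)
Σ b_i: 36/13·1 + 9/5·1 + 17/6·1 + 29/11·1 = 43067/4290 ≠ 1 ⇒ order 0.

0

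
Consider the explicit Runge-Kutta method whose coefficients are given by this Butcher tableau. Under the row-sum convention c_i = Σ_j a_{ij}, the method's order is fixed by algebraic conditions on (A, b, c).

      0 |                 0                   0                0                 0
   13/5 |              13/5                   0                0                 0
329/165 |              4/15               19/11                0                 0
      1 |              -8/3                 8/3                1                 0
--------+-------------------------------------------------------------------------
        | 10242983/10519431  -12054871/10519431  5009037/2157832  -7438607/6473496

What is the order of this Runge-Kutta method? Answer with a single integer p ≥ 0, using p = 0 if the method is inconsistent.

3

b = (10242983/10519431, -12054871/10519431, 5009037/2157832, -7438607/6473496)
c = (0, 13/5, 329/165, 1)
Ac = (0, 0, 247/55, 491/55)
Σ b_i: 10242983/10519431·1 + (-12054871/10519431)·1 + 5009037/2157832·1 + (-7438607/6473496)·1 = 1 ✓
b·c: (-12054871/10519431)·13/5 + 5009037/2157832·329/165 + (-7438607/6473496)·1 = 1/2 ✓
b·c²: (-12054871/10519431)·169/25 + 5009037/2157832·108241/27225 + (-7438607/6473496)·1 = 1/3 ✓
b·Ac: 5009037/2157832·247/55 + (-7438607/6473496)·491/55 = 1/6 ✓
b·c³: (-12054871/10519431)·2197/125 + 5009037/2157832·35611289/4492125 + (-7438607/6473496)·1 = -154248403/53406342 ≠ 1/4 ⇒ order 3.
b·(c∘Ac): 5009037/2157832·81263/9075 + (-7438607/6473496)·491/55 = 212985322/20229675 ≠ 1/8
b·Ac²: 5009037/2157832·3211/275 + (-7438607/6473496)·599017/27225 = 729775544/400547565 ≠ 1/12
b·A²c: (-7438607/6473496)·247/55 = -167030539/32367480 ≠ 1/24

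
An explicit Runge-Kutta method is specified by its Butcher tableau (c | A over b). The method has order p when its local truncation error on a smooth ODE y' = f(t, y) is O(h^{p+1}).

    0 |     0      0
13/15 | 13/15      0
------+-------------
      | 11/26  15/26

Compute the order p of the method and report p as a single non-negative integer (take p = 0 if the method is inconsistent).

b = (11/26, 15/26)
c = (0, 13/15)
Σ b_i: 11/26·1 + 15/26·1 = 1 ✓
b·c: 15/26·13/15 = 1/2 ✓; 2 stages ⇒ order 2.

2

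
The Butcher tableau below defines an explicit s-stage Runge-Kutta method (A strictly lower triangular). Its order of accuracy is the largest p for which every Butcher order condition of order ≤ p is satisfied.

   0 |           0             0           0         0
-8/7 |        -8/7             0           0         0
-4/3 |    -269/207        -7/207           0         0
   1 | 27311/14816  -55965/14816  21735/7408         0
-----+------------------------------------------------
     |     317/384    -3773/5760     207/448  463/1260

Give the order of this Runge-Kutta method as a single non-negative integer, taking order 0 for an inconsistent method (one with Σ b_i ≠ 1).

b = (317/384, -3773/5760, 207/448, 463/1260)
c = (0, -8/7, -4/3, 1)
Ac = (0, 0, 8/207, 375/926)
Σ b_i: 317/384·1 + (-3773/5760)·1 + 207/448·1 + 463/1260·1 = 1 ✓
b·c: (-3773/5760)·(-8/7) + 207/448·(-4/3) + 463/1260·1 = 1/2 ✓
b·c²: (-3773/5760)·64/49 + 207/448·16/9 + 463/1260·1 = 1/3 ✓
b·Ac: 207/448·8/207 + 463/1260·375/926 = 1/6 ✓
b·c³: (-3773/5760)·(-512/343) + 207/448·(-64/27) + 463/1260·1 = 1/4 ✓
b·(c∘Ac): 207/448·(-32/621) + 463/1260·375/926 = 1/8 ✓
b·Ac²: 207/448·(-64/1449) + 463/1260·915/3241 = 1/12 ✓
b·A²c: 463/1260·105/926 = 1/24 ✓; 4 stages ⇒ order 4.

4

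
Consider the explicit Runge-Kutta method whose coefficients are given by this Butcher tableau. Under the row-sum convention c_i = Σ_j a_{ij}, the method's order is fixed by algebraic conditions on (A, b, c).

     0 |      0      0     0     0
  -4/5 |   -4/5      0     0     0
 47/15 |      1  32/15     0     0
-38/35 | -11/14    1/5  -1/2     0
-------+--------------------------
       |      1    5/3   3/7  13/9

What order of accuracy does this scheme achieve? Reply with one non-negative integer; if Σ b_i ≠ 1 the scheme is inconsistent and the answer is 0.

0

b = (1, 5/3, 3/7, 13/9)
c = (0, -4/5, 47/15, -38/35)
Ac = (0, 0, -128/75, -259/150)
Σ b_i: 1·1 + 5/3·1 + 3/7·1 + 13/9·1 = 286/63 ≠ 1 ⇒ order 0.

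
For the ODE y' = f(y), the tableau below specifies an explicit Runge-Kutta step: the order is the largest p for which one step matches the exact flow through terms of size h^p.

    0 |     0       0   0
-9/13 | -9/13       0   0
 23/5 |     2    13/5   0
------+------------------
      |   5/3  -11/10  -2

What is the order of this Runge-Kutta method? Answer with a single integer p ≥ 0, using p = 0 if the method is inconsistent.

0

b = (5/3, -11/10, -2)
c = (0, -9/13, 23/5)
Ac = (0, 0, -9/5)
Σ b_i: 5/3·1 + (-11/10)·1 + (-2)·1 = -43/30 ≠ 1 ⇒ order 0.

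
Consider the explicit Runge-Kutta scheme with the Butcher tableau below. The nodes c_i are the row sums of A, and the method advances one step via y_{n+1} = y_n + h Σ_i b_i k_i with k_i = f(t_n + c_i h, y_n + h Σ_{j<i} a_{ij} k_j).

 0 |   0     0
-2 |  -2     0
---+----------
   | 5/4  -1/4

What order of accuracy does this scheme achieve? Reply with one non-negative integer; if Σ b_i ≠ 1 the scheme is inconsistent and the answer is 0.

2

b = (5/4, -1/4)
c = (0, -2)
Σ b_i: 5/4·1 + (-1/4)·1 = 1 ✓
b·c: (-1/4)·(-2) = 1/2 ✓; 2 stages ⇒ order 2.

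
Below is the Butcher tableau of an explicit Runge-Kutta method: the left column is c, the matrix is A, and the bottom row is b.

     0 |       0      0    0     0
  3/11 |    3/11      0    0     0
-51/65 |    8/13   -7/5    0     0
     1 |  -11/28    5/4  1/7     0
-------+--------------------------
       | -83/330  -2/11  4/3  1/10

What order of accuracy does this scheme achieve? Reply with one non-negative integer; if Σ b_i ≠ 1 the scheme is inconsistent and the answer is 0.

1

b = (-83/330, -2/11, 4/3, 1/10)
c = (0, 3/11, -51/65, 1)
Ac = (0, 0, -21/55, 4581/20020)
Σ b_i: (-83/330)·1 + (-2/11)·1 + 4/3·1 + 1/10·1 = 1 ✓
b·c: (-2/11)·3/11 + 4/3·(-51/65) + 1/10·1 = -15663/15730 ≠ 1/2 ⇒ order 1.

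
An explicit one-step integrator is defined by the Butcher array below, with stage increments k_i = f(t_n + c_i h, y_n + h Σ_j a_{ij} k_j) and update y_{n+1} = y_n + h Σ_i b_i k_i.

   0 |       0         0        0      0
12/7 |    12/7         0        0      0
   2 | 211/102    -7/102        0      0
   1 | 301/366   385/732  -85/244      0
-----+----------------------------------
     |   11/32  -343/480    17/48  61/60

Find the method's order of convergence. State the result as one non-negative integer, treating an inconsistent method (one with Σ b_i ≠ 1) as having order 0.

b = (11/32, -343/480, 17/48, 61/60)
c = (0, 12/7, 2, 1)
Ac = (0, 0, -2/17, 25/122)
Σ b_i: 11/32·1 + (-343/480)·1 + 17/48·1 + 61/60·1 = 1 ✓
b·c: (-343/480)·12/7 + 17/48·2 + 61/60·1 = 1/2 ✓
b·c²: (-343/480)·144/49 + 17/48·4 + 61/60·1 = 1/3 ✓
b·Ac: 17/48·(-2/17) + 61/60·25/122 = 1/6 ✓
b·c³: (-343/480)·1728/343 + 17/48·8 + 61/60·1 = 1/4 ✓
b·(c∘Ac): 17/48·(-4/17) + 61/60·25/122 = 1/8 ✓
b·Ac²: 17/48·(-24/119) + 61/60·65/427 = 1/12 ✓
b·A²c: 61/60·5/122 = 1/24 ✓; 4 stages ⇒ order 4.

4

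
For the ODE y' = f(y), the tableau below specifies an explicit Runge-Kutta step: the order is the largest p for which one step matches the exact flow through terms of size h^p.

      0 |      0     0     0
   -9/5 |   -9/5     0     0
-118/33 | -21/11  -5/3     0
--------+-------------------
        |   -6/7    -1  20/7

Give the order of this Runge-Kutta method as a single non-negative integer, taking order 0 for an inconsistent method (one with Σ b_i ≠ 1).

1

b = (-6/7, -1, 20/7)
c = (0, -9/5, -118/33)
Ac = (0, 0, 3)
Σ b_i: (-6/7)·1 + (-1)·1 + 20/7·1 = 1 ✓
b·c: (-1)·(-9/5) + 20/7·(-118/33) = -9721/1155 ≠ 1/2 ⇒ order 1.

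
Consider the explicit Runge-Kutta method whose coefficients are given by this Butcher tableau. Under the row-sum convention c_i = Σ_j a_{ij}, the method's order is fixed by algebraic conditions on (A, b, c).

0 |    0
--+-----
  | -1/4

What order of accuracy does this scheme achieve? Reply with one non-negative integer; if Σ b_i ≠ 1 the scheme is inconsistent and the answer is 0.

b = (-1/4)
c = (0)
Σ b_i: (-1/4)·1 = -1/4 ≠ 1 ⇒ order 0.

0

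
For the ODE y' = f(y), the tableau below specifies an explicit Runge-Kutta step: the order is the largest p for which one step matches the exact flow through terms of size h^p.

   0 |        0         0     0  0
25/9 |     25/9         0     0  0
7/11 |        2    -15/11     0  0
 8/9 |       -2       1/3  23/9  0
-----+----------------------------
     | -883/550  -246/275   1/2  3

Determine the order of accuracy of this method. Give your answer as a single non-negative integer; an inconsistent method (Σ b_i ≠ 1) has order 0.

b = (-883/550, -246/275, 1/2, 3)
c = (0, 25/9, 7/11, 8/9)
Ac = (0, 0, -125/33, 758/297)
Σ b_i: (-883/550)·1 + (-246/275)·1 + 1/2·1 + 3·1 = 1 ✓
b·c: (-246/275)·25/9 + 1/2·7/11 + 3·8/9 = 1/2 ✓
b·c²: (-246/275)·625/81 + 1/2·49/121 + 3·64/81 = -28289/6534 ≠ 1/3 ⇒ order 2.
b·Ac: 1/2·(-125/33) + 3·758/297 = 1141/198 ≠ 1/6

2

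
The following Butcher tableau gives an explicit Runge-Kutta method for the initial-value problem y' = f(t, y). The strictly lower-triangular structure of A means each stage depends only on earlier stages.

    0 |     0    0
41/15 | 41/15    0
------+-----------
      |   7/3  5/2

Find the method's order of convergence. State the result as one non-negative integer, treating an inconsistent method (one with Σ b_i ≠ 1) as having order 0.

0

b = (7/3, 5/2)
c = (0, 41/15)
Σ b_i: 7/3·1 + 5/2·1 = 29/6 ≠ 1 ⇒ order 0.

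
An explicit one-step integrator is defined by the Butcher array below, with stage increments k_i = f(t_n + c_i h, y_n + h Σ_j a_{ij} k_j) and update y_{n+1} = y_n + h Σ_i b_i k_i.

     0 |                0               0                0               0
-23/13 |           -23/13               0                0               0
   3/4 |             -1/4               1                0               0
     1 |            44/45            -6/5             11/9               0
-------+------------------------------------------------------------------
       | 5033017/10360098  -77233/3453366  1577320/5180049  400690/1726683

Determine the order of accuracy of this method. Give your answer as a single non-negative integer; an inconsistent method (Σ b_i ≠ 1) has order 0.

b = (5033017/10360098, -77233/3453366, 1577320/5180049, 400690/1726683)
c = (0, -23/13, 3/4, 1)
Ac = (0, 0, -23/13, 2371/780)
Σ b_i: 5033017/10360098·1 + (-77233/3453366)·1 + 1577320/5180049·1 + 400690/1726683·1 = 1 ✓
b·c: (-77233/3453366)·(-23/13) + 1577320/5180049·3/4 + 400690/1726683·1 = 1/2 ✓
b·c²: (-77233/3453366)·529/169 + 1577320/5180049·9/16 + 400690/1726683·1 = 1/3 ✓
b·Ac: 1577320/5180049·(-23/13) + 400690/1726683·2371/780 = 1/6 ✓
b·c³: (-77233/3453366)·(-12167/2197) + 1577320/5180049·27/64 + 400690/1726683·1 = 86981341/179575032 ≠ 1/4 ⇒ order 3.
b·(c∘Ac): 1577320/5180049·(-69/52) + 400690/1726683·2371/780 = 40586059/134681274 ≠ 1/8
b·Ac²: 1577320/5180049·529/169 + 400690/1726683·(-41489/13520) = 129842309/538725096 ≠ 1/12
b·A²c: 400690/1726683·(-253/117) = -101374570/202021911 ≠ 1/24

3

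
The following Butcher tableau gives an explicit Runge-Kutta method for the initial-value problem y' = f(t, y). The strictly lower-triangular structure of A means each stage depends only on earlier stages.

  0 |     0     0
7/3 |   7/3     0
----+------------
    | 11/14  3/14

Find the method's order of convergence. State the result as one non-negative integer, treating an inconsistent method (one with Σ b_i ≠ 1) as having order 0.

2

b = (11/14, 3/14)
c = (0, 7/3)
Σ b_i: 11/14·1 + 3/14·1 = 1 ✓
b·c: 3/14·7/3 = 1/2 ✓; 2 stages ⇒ order 2.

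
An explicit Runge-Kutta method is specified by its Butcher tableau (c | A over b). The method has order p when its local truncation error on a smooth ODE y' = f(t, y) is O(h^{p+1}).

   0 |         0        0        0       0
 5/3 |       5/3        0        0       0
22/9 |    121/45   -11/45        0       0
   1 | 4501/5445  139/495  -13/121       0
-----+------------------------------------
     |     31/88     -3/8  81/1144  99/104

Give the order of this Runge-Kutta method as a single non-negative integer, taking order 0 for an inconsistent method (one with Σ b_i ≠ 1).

4

b = (31/88, -3/8, 81/1144, 99/104)
c = (0, 5/3, 22/9, 1)
Ac = (0, 0, -11/27, 61/297)
Σ b_i: 31/88·1 + (-3/8)·1 + 81/1144·1 + 99/104·1 = 1 ✓
b·c: (-3/8)·5/3 + 81/1144·22/9 + 99/104·1 = 1/2 ✓
b·c²: (-3/8)·25/9 + 81/1144·484/81 + 99/104·1 = 1/3 ✓
b·Ac: 81/1144·(-11/27) + 99/104·61/297 = 1/6 ✓
b·c³: (-3/8)·125/27 + 81/1144·10648/729 + 99/104·1 = 1/4 ✓
b·(c∘Ac): 81/1144·(-242/243) + 99/104·61/297 = 1/8 ✓
b·Ac²: 81/1144·(-55/81) + 99/104·41/297 = 1/12 ✓
b·A²c: 99/104·13/297 = 1/24 ✓; 4 stages ⇒ order 4.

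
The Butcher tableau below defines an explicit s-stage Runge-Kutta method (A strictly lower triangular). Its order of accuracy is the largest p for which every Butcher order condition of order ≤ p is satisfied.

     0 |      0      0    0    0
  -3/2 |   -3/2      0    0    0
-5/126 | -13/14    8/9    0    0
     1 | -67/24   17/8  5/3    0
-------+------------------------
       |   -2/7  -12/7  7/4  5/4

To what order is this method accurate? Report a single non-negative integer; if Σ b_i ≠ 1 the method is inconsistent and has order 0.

b = (-2/7, -12/7, 7/4, 5/4)
c = (0, -3/2, -5/126, 1)
Ac = (0, 0, -4/3, -9839/3024)
Σ b_i: (-2/7)·1 + (-12/7)·1 + 7/4·1 + 5/4·1 = 1 ✓
b·c: (-12/7)·(-3/2) + 7/4·(-5/126) + 5/4·1 = 1891/504 ≠ 1/2 ⇒ order 1.

1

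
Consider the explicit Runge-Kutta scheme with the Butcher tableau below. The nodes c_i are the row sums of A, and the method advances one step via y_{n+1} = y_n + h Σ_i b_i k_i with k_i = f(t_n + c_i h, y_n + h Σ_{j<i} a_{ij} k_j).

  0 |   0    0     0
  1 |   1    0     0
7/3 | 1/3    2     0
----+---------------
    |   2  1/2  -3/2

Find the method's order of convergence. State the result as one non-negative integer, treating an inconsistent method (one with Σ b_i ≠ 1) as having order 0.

1

b = (2, 1/2, -3/2)
c = (0, 1, 7/3)
Ac = (0, 0, 2)
Σ b_i: 2·1 + 1/2·1 + (-3/2)·1 = 1 ✓
b·c: 1/2·1 + (-3/2)·7/3 = -3 ≠ 1/2 ⇒ order 1.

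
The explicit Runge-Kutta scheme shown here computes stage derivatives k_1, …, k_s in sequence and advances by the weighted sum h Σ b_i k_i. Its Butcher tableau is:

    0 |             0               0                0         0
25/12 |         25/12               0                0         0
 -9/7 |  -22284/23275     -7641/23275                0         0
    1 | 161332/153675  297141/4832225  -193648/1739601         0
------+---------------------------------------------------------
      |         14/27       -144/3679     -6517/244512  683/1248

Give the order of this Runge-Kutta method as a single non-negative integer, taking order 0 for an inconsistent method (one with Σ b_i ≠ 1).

4

b = (14/27, -144/3679, -6517/244512, 683/1248)
c = (0, 25/12, -9/7, 1)
Ac = (0, 0, -2547/3724, 741/2732)
Σ b_i: 14/27·1 + (-144/3679)·1 + (-6517/244512)·1 + 683/1248·1 = 1 ✓
b·c: (-144/3679)·25/12 + (-6517/244512)·(-9/7) + 683/1248·1 = 1/2 ✓
b·c²: (-144/3679)·625/144 + (-6517/244512)·81/49 + 683/1248·1 = 1/3 ✓
b·Ac: (-6517/244512)·(-2547/3724) + 683/1248·741/2732 = 1/6 ✓
b·c³: (-144/3679)·15625/1728 + (-6517/244512)·(-729/343) + 683/1248·1 = 1/4 ✓
b·(c∘Ac): (-6517/244512)·22923/26068 + 683/1248·741/2732 = 1/8 ✓
b·Ac²: (-6517/244512)·(-21225/14896) + 683/1248·2717/32784 = 1/12 ✓
b·A²c: 683/1248·52/683 = 1/24 ✓; 4 stages ⇒ order 4.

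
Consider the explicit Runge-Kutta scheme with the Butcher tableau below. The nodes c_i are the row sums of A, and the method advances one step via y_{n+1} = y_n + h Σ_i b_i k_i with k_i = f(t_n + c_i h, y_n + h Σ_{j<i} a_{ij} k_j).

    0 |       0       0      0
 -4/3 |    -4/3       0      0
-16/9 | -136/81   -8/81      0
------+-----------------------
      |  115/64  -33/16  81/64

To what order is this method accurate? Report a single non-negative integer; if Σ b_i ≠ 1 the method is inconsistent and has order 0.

b = (115/64, -33/16, 81/64)
c = (0, -4/3, -16/9)
Ac = (0, 0, 32/243)
Σ b_i: 115/64·1 + (-33/16)·1 + 81/64·1 = 1 ✓
b·c: (-33/16)·(-4/3) + 81/64·(-16/9) = 1/2 ✓
b·c²: (-33/16)·16/9 + 81/64·256/81 = 1/3 ✓
b·Ac: 81/64·32/243 = 1/6 ✓; 3 stages ⇒ order 3.

3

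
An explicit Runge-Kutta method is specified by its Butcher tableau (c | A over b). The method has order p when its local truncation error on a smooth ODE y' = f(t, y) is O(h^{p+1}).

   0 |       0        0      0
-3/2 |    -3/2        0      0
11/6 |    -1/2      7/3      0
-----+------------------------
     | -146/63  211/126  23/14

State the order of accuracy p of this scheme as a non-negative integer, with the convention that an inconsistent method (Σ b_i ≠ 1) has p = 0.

b = (-146/63, 211/126, 23/14)
c = (0, -3/2, 11/6)
Ac = (0, 0, -7/2)
Σ b_i: (-146/63)·1 + 211/126·1 + 23/14·1 = 1 ✓
b·c: 211/126·(-3/2) + 23/14·11/6 = 1/2 ✓
b·c²: 211/126·9/4 + 23/14·121/36 = 2341/252 ≠ 1/3 ⇒ order 2.
b·Ac: 23/14·(-7/2) = -23/4 ≠ 1/6

2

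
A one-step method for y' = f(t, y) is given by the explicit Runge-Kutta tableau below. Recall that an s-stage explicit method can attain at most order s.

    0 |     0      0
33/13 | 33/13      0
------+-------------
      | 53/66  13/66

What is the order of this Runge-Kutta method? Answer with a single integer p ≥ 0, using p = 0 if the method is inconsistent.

2

b = (53/66, 13/66)
c = (0, 33/13)
Σ b_i: 53/66·1 + 13/66·1 = 1 ✓
b·c: 13/66·33/13 = 1/2 ✓; 2 stages ⇒ order 2.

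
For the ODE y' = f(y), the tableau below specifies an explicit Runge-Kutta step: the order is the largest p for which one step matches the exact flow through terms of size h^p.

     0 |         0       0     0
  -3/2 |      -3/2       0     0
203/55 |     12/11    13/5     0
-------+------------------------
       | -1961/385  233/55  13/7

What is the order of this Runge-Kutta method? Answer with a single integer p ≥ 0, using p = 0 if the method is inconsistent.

2

b = (-1961/385, 233/55, 13/7)
c = (0, -3/2, 203/55)
Ac = (0, 0, -39/10)
Σ b_i: (-1961/385)·1 + 233/55·1 + 13/7·1 = 1 ✓
b·c: 233/55·(-3/2) + 13/7·203/55 = 1/2 ✓
b·c²: 233/55·9/4 + 13/7·41209/3025 = 421459/12100 ≠ 1/3 ⇒ order 2.
b·Ac: 13/7·(-39/10) = -507/70 ≠ 1/6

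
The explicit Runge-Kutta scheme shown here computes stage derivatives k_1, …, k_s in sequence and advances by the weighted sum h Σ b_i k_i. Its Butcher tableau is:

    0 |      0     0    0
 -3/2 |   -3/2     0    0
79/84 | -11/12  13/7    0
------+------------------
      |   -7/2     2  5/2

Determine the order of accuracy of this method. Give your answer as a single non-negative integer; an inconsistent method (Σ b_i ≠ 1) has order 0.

1

b = (-7/2, 2, 5/2)
c = (0, -3/2, 79/84)
Ac = (0, 0, -39/14)
Σ b_i: (-7/2)·1 + 2·1 + 5/2·1 = 1 ✓
b·c: 2·(-3/2) + 5/2·79/84 = -109/168 ≠ 1/2 ⇒ order 1.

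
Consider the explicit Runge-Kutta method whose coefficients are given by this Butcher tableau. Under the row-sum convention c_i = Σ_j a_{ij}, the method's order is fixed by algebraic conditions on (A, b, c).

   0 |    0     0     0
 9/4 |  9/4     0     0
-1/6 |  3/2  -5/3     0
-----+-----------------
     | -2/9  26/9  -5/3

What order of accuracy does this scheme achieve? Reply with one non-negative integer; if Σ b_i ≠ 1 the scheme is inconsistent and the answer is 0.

1

b = (-2/9, 26/9, -5/3)
c = (0, 9/4, -1/6)
Ac = (0, 0, -15/4)
Σ b_i: (-2/9)·1 + 26/9·1 + (-5/3)·1 = 1 ✓
b·c: 26/9·9/4 + (-5/3)·(-1/6) = 61/9 ≠ 1/2 ⇒ order 1.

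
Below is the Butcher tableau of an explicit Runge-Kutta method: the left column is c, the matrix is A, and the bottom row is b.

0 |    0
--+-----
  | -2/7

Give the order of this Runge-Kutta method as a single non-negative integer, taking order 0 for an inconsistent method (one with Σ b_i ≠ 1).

b = (-2/7)
c = (0)
Σ b_i: (-2/7)·1 = -2/7 ≠ 1 ⇒ order 0.

0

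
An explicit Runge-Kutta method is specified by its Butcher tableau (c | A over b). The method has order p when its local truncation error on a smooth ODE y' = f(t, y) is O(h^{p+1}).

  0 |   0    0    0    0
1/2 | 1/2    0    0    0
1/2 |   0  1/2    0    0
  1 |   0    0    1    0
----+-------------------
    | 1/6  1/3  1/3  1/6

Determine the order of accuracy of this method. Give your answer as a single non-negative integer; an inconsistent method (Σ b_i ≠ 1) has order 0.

4

b = (1/6, 1/3, 1/3, 1/6)
c = (0, 1/2, 1/2, 1)
Ac = (0, 0, 1/4, 1/2)
Σ b_i: 1/6·1 + 1/3·1 + 1/3·1 + 1/6·1 = 1 ✓
b·c: 1/3·1/2 + 1/3·1/2 + 1/6·1 = 1/2 ✓
b·c²: 1/3·1/4 + 1/3·1/4 + 1/6·1 = 1/3 ✓
b·Ac: 1/3·1/4 + 1/6·1/2 = 1/6 ✓
b·c³: 1/3·1/8 + 1/3·1/8 + 1/6·1 = 1/4 ✓
b·(c∘Ac): 1/3·1/8 + 1/6·1/2 = 1/8 ✓
b·Ac²: 1/3·1/8 + 1/6·1/4 = 1/12 ✓
b·A²c: 1/6·1/4 = 1/24 ✓; 4 stages ⇒ order 4.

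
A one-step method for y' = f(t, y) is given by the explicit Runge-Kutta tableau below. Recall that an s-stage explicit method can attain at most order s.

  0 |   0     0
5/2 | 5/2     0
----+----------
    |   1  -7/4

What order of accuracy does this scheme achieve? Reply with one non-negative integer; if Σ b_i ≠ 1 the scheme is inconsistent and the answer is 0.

b = (1, -7/4)
c = (0, 5/2)
Σ b_i: 1·1 + (-7/4)·1 = -3/4 ≠ 1 ⇒ order 0.

0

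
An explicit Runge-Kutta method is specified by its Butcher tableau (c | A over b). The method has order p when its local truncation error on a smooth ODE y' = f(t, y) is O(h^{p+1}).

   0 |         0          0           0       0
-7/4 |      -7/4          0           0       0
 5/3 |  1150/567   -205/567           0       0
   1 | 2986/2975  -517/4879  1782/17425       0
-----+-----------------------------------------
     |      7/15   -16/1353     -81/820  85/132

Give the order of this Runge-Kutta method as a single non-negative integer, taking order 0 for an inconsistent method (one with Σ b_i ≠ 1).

4

b = (7/15, -16/1353, -81/820, 85/132)
c = (0, -7/4, 5/3, 1)
Ac = (0, 0, 205/324, 121/340)
Σ b_i: 7/15·1 + (-16/1353)·1 + (-81/820)·1 + 85/132·1 = 1 ✓
b·c: (-16/1353)·(-7/4) + (-81/820)·5/3 + 85/132·1 = 1/2 ✓
b·c²: (-16/1353)·49/16 + (-81/820)·25/9 + 85/132·1 = 1/3 ✓
b·Ac: (-81/820)·205/324 + 85/132·121/340 = 1/6 ✓
b·c³: (-16/1353)·(-343/64) + (-81/820)·125/27 + 85/132·1 = 1/4 ✓
b·(c∘Ac): (-81/820)·1025/972 + 85/132·121/340 = 1/8 ✓
b·Ac²: (-81/820)·(-1435/1296) + 85/132·(-11/272) = 1/12 ✓
b·A²c: 85/132·11/170 = 1/24 ✓; 4 stages ⇒ order 4.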